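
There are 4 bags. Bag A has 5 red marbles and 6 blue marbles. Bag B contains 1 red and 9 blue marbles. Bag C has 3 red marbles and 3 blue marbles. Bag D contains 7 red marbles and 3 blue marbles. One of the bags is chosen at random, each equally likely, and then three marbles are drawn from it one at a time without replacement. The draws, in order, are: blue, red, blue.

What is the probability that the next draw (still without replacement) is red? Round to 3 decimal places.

0.491

For each hypothesis, P(data | H) works out to: P(data | bag A) = (6/11)(5/10)(5/9) = 0.15152; P(data | bag B) = (9/10)(1/9)(8/8) = 0.1; P(data | bag C) = (3/6)(3/5)(2/4) = 0.15; P(data | bag D) = (3/10)(7/9)(2/8) = 0.058333.
Weighting by the prior gives 1/4 · 0.15152 = 0.037879, 1/4 · 0.1 = 0.025, 1/4 · 0.15 = 0.0375, 1/4 · 0.058333 = 0.014583; these sum to 0.11496.
Normalising, the posterior is P(bag A | data) = 0.32949, P(bag B | data) = 0.21746, P(bag C | data) = 0.32619, P(bag D | data) = 0.12685.
Averaging over the posterior, P(red next | data) = (1/2)(0.32949) + (0)(0.21746) + (2/3)(0.32619) + (6/7)(0.12685) = 0.49094.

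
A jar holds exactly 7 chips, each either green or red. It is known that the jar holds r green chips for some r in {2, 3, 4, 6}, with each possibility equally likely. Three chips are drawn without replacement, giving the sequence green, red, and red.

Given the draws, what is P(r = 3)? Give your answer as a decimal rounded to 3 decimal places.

For each hypothesis, P(data | H) works out to: P(data | r = 2) = (2/7)(5/6)(4/5) = 4/21; P(data | r = 3) = (3/7)(4/6)(3/5) = 6/35; P(data | r = 4) = (4/7)(3/6)(2/5) = 4/35; P(data | r = 6) = (6/7)(1/6)(0/5) = 0.
The prior-weighted likelihoods are 1/4 · 4/21 = 1/21, 1/4 · 6/35 = 3/70, 1/4 · 4/35 = 1/35, 1/4 · 0 = 0; summing to 5/42.
Hence P(r = 3 | data) = (3/70) / (5/42) = 9/25.

0.360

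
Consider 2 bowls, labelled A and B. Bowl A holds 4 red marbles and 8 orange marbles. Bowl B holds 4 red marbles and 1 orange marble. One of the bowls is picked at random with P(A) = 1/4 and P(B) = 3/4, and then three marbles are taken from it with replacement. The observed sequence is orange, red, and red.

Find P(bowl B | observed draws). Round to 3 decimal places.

0.838

Under each hypothesis, the probability of the observed sequence is: P(data | bowl A) = (8/12)(4/12)(4/12) = 0.074074; P(data | bowl B) = (1/5)(4/5)(4/5) = 0.128.
Multiplying each by its prior: 1/4 · 0.074074 = 0.018519, 3/4 · 0.128 = 0.096; with total 0.11452.
So P(bowl B | data) = (0.096) / (0.11452) = 0.83829.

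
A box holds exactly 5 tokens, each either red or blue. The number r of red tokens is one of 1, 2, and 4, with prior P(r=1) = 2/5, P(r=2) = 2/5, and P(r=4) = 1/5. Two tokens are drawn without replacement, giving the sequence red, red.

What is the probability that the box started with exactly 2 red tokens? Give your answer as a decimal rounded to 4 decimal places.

Under each hypothesis, the probability of the observed sequence is: P(data | r = 1) = (1/5)(0/4) = 0; P(data | r = 2) = (2/5)(1/4) = 1/10; P(data | r = 4) = (4/5)(3/4) = 3/5.
Weighting by the prior gives 2/5 · 0 = 0, 2/5 · 1/10 = 1/25, 1/5 · 3/5 = 3/25; these sum to 4/25.
So P(r = 2 | data) = (1/25) / (4/25) = 1/4.

0.2500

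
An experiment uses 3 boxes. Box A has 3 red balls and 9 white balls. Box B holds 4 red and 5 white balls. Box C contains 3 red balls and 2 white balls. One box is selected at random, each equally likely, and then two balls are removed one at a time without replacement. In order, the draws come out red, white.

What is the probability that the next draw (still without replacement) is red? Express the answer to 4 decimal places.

The likelihood of the observed sequence under each hypothesis: P(data | box A) = (3/12)(9/11) = 0.20455; P(data | box B) = (4/9)(5/8) = 0.27778; P(data | box C) = (3/5)(2/4) = 0.3.
Weighting by the prior gives 1/3 · 0.20455 = 0.068182, 1/3 · 0.27778 = 0.092593, 1/3 · 0.3 = 0.1; with total 0.26077.
The posterior is then P(box A | data) = 0.26146, P(box B | data) = 0.35507, P(box C | data) = 0.38347.
Averaging over the posterior, P(red next | data) = (1/5)(0.26146) + (3/7)(0.35507) + (2/3)(0.38347) = 0.46011.

0.4601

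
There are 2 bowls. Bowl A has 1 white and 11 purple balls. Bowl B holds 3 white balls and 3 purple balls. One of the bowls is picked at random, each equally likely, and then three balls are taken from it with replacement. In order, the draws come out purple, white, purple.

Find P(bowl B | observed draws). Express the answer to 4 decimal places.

0.6409

For each hypothesis, P(data | H) works out to: P(data | bowl A) = (11/12)(1/12)(11/12) = 0.070023; P(data | bowl B) = (3/6)(3/6)(3/6) = 0.125.
Weighting by the prior gives 1/2 · 0.070023 = 0.035012, 1/2 · 0.125 = 0.0625; these sum to 0.097512.
By Bayes' rule, P(bowl B | data) = (0.0625) / (0.097512) = 0.64095.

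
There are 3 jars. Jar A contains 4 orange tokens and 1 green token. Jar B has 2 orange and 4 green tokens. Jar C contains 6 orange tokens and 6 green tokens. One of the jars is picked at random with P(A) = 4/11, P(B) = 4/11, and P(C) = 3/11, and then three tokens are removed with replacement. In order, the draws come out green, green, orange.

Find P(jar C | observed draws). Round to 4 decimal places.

Compute the likelihood of the observed sequence for each case: P(data | jar A) = (1/5)(1/5)(4/5) = 0.032; P(data | jar B) = (4/6)(4/6)(2/6) = 0.14815; P(data | jar C) = (6/12)(6/12)(6/12) = 0.125.
Weighting by the prior gives 4/11 · 0.032 = 0.011636, 4/11 · 0.14815 = 0.053872, 3/11 · 0.125 = 0.034091; summing to 0.099599.
By Bayes' rule, P(jar C | data) = (0.034091) / (0.099599) = 0.34228.

0.3423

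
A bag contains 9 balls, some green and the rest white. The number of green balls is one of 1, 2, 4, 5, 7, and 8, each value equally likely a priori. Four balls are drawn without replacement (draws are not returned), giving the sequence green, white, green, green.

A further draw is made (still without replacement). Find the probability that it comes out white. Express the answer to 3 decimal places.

The likelihood of the observed sequence under each hypothesis: P(data | r = 1) = (1/9)(8/8)(0/7) = 0; P(data | r = 2) = (2/9)(7/8)(1/7)(0/6) = 0; P(data | r = 4) = (4/9)(5/8)(3/7)(2/6) = 5/126; P(data | r = 5) = (5/9)(4/8)(4/7)(3/6) = 5/63; P(data | r = 7) = (7/9)(2/8)(6/7)(5/6) = 5/36; P(data | r = 8) = (8/9)(1/8)(7/7)(6/6) = 1/9.
Weighting by the prior gives 1/6 · 0 = 0, 1/6 · 0 = 0, 1/6 · 5/126 = 5/756, 1/6 · 5/63 = 5/378, 1/6 · 5/36 = 5/216, 1/6 · 1/9 = 1/54; these sum to 31/504.
Normalising, the posterior is P(r = 1 | data) = 0, P(r = 2 | data) = 0, P(r = 4 | data) = 10/93, P(r = 5 | data) = 20/93, P(r = 7 | data) = 35/93, P(r = 8 | data) = 28/93.
So P(white next | data) = Σ P(white next | H) P(H | data) = (4/5)(10/93) + (3/5)(20/93) + (1/5)(35/93) + (0)(28/93) = 9/31.

0.290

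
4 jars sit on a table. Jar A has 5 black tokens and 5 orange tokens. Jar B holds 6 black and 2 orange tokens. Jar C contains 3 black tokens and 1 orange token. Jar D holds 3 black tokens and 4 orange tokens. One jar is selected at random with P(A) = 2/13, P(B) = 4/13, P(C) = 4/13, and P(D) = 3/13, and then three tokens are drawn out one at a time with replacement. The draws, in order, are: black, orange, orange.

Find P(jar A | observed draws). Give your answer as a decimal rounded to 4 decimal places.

The likelihood of the observed sequence under each hypothesis: P(data | jar A) = (5/10)(5/10)(5/10) = 0.125; P(data | jar B) = (6/8)(2/8)(2/8) = 0.046875; P(data | jar C) = (3/4)(1/4)(1/4) = 0.046875; P(data | jar D) = (3/7)(4/7)(4/7) = 0.13994.
The prior-weighted likelihoods are 2/13 · 0.125 = 0.019231, 4/13 · 0.046875 = 0.014423, 4/13 · 0.046875 = 0.014423, 3/13 · 0.13994 = 0.032294; these sum to 0.080371.
By Bayes' rule, P(jar A | data) = (0.019231) / (0.080371) = 0.23927.

0.2393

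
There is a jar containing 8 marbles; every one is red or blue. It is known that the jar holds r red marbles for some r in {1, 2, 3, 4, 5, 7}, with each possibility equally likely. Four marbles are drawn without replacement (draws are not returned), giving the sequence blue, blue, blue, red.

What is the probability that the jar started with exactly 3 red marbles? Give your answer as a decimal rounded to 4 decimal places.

0.2381

The likelihood of the observed sequence under each hypothesis: P(data | r = 1) = (7/8)(6/7)(5/6)(1/5) = 1/8; P(data | r = 2) = (6/8)(5/7)(4/6)(2/5) = 1/7; P(data | r = 3) = (5/8)(4/7)(3/6)(3/5) = 3/28; P(data | r = 4) = (4/8)(3/7)(2/6)(4/5) = 2/35; P(data | r = 5) = (3/8)(2/7)(1/6)(5/5) = 1/56; P(data | r = 7) = (1/8)(0/7) = 0.
The prior-weighted likelihoods are 1/6 · 1/8 = 1/48, 1/6 · 1/7 = 1/42, 1/6 · 3/28 = 1/56, 1/6 · 2/35 = 1/105, 1/6 · 1/56 = 1/336, 1/6 · 0 = 0; these sum to 3/40.
So P(r = 3 | data) = (1/56) / (3/40) = 5/21.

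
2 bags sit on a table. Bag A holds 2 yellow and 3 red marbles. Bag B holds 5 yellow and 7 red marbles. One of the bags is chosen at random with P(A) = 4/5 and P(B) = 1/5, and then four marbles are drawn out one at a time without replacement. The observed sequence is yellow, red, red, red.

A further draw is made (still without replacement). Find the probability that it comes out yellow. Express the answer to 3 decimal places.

The likelihood of the observed sequence under each hypothesis: P(data | bag A) = (2/5)(3/4)(2/3)(1/2) = 0.1; P(data | bag B) = (5/12)(7/11)(6/10)(5/9) = 0.088384.
Multiplying each by its prior: 4/5 · 0.1 = 0.08, 1/5 · 0.088384 = 0.017677; these sum to 0.097677.
Normalising, the posterior is P(bag A | data) = 0.81903, P(bag B | data) = 0.18097.
Averaging over the posterior, P(yellow next | data) = (1)(0.81903) + (1/2)(0.18097) = 0.90951.

0.910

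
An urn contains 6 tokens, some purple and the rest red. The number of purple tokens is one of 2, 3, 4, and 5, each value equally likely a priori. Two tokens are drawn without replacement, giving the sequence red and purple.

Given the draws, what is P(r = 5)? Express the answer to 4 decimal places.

Under each hypothesis, the probability of the observed sequence is: P(data | r = 2) = (4/6)(2/5) = 4/15; P(data | r = 3) = (3/6)(3/5) = 3/10; P(data | r = 4) = (2/6)(4/5) = 4/15; P(data | r = 5) = (1/6)(5/5) = 1/6.
Multiplying each by its prior: 1/4 · 4/15 = 1/15, 1/4 · 3/10 = 3/40, 1/4 · 4/15 = 1/15, 1/4 · 1/6 = 1/24; these sum to 1/4.
Therefore the posterior P(r = 5 | data) = (1/24) / (1/4) = 1/6.

0.1667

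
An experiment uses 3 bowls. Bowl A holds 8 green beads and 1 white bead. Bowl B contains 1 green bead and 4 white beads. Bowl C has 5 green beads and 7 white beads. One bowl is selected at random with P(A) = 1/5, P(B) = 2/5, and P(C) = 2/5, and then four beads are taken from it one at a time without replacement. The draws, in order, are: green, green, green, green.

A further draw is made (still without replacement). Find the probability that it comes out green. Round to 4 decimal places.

0.7763

For each hypothesis, P(data | H) works out to: P(data | bowl A) = (8/9)(7/8)(6/7)(5/6) = 5/9; P(data | bowl B) = (1/5)(0/4) = 0; P(data | bowl C) = (5/12)(4/11)(3/10)(2/9) = 1/99.
Weighting by the prior gives 1/5 · 5/9 = 1/9, 2/5 · 0 = 0, 2/5 · 1/99 = 2/495; summing to 19/165.
The posterior is then P(bowl A | data) = 55/57, P(bowl B | data) = 0, P(bowl C | data) = 2/57.
Averaging over the posterior, P(green next | data) = (4/5)(55/57) + (1/8)(2/57) = 59/76.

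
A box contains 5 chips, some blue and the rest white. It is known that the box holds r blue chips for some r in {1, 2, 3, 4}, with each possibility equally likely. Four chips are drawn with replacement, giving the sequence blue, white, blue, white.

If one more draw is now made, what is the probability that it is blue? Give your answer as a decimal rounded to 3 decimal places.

The likelihood of the observed sequence under each hypothesis: P(data | r = 1) = (1/5)(4/5)(1/5)(4/5) = 16/625; P(data | r = 2) = (2/5)(3/5)(2/5)(3/5) = 36/625; P(data | r = 3) = (3/5)(2/5)(3/5)(2/5) = 36/625; P(data | r = 4) = (4/5)(1/5)(4/5)(1/5) = 16/625.
Weighting by the prior gives 1/4 · 16/625 = 4/625, 1/4 · 36/625 = 9/625, 1/4 · 36/625 = 9/625, 1/4 · 16/625 = 4/625; summing to 26/625.
Normalising, the posterior is P(r = 1 | data) = 2/13, P(r = 2 | data) = 9/26, P(r = 3 | data) = 9/26, P(r = 4 | data) = 2/13.
The predictive probability is P(blue next | data) = (1/5)(2/13) + (2/5)(9/26) + (3/5)(9/26) + (4/5)(2/13) = 1/2.

0.500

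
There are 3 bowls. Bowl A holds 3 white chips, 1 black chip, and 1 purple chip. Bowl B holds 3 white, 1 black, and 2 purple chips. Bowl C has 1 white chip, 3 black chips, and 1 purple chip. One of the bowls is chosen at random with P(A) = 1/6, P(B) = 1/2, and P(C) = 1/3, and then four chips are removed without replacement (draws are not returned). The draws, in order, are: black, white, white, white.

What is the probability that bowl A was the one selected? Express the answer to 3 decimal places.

Compute the likelihood of the observed sequence for each case: P(data | bowl A) = (1/5)(3/4)(2/3)(1/2) = 1/20; P(data | bowl B) = (1/6)(3/5)(2/4)(1/3) = 1/60; P(data | bowl C) = (3/5)(1/4)(0/3) = 0.
The prior-weighted likelihoods are 1/6 · 1/20 = 1/120, 1/2 · 1/60 = 1/120, 1/3 · 0 = 0; with total 1/60.
By Bayes' rule, P(bowl A | data) = (1/120) / (1/60) = 1/2.

0.500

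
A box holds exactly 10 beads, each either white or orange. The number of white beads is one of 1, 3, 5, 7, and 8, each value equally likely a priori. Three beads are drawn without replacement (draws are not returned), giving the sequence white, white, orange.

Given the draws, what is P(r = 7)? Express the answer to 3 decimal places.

Under each hypothesis, the probability of the observed sequence is: P(data | r = 1) = (1/10)(0/9) = 0; P(data | r = 3) = (3/10)(2/9)(7/8) = 7/120; P(data | r = 5) = (5/10)(4/9)(5/8) = 5/36; P(data | r = 7) = (7/10)(6/9)(3/8) = 7/40; P(data | r = 8) = (8/10)(7/9)(2/8) = 7/45.
Multiplying each by its prior: 1/5 · 0 = 0, 1/5 · 7/120 = 7/600, 1/5 · 5/36 = 1/36, 1/5 · 7/40 = 7/200, 1/5 · 7/45 = 7/225; with total 19/180.
Hence P(r = 7 | data) = (7/200) / (19/180) = 63/190.

0.332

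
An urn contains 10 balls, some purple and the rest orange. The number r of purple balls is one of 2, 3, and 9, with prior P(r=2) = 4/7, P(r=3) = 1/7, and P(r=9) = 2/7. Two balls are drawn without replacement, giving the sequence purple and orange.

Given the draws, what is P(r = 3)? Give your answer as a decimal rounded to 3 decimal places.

0.204

For each hypothesis, P(data | H) works out to: P(data | r = 2) = (2/10)(8/9) = 8/45; P(data | r = 3) = (3/10)(7/9) = 7/30; P(data | r = 9) = (9/10)(1/9) = 1/10.
Multiplying each by its prior: 4/7 · 8/45 = 32/315, 1/7 · 7/30 = 1/30, 2/7 · 1/10 = 1/35; summing to 103/630.
So P(r = 3 | data) = (1/30) / (103/630) = 21/103.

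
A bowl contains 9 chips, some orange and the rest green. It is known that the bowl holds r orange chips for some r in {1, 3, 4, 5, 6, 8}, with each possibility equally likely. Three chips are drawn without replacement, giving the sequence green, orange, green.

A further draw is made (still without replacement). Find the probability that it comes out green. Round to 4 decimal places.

0.5652

The likelihood of the observed sequence under each hypothesis: P(data | r = 1) = (8/9)(1/8)(7/7) = 1/9; P(data | r = 3) = (6/9)(3/8)(5/7) = 5/28; P(data | r = 4) = (5/9)(4/8)(4/7) = 10/63; P(data | r = 5) = (4/9)(5/8)(3/7) = 5/42; P(data | r = 6) = (3/9)(6/8)(2/7) = 1/14; P(data | r = 8) = (1/9)(8/8)(0/7) = 0.
The prior-weighted likelihoods are 1/6 · 1/9 = 1/54, 1/6 · 5/28 = 5/168, 1/6 · 10/63 = 5/189, 1/6 · 5/42 = 5/252, 1/6 · 1/14 = 1/84, 1/6 · 0 = 0; summing to 23/216.
Dividing through by the total gives posterior P(r = 1 | data) = 4/23, P(r = 3 | data) = 45/161, P(r = 4 | data) = 40/161, P(r = 5 | data) = 30/161, P(r = 6 | data) = 18/161, P(r = 8 | data) = 0.
So P(green next | data) = Σ P(green next | H) P(H | data) = (1)(4/23) + (2/3)(45/161) + (1/2)(40/161) + (1/3)(30/161) + (1/6)(18/161) = 13/23.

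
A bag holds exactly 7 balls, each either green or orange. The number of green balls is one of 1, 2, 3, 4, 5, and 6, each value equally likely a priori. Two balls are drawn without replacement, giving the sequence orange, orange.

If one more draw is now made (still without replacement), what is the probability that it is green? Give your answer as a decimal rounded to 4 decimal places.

For each hypothesis, P(data | H) works out to: P(data | r = 1) = (6/7)(5/6) = 5/7; P(data | r = 2) = (5/7)(4/6) = 10/21; P(data | r = 3) = (4/7)(3/6) = 2/7; P(data | r = 4) = (3/7)(2/6) = 1/7; P(data | r = 5) = (2/7)(1/6) = 1/21; P(data | r = 6) = (1/7)(0/6) = 0.
Weighting by the prior gives 1/6 · 5/7 = 5/42, 1/6 · 10/21 = 5/63, 1/6 · 2/7 = 1/21, 1/6 · 1/7 = 1/42, 1/6 · 1/21 = 1/126, 1/6 · 0 = 0; these sum to 5/18.
Normalising, the posterior is P(r = 1 | data) = 3/7, P(r = 2 | data) = 2/7, P(r = 3 | data) = 6/35, P(r = 4 | data) = 3/35, P(r = 5 | data) = 1/35, P(r = 6 | data) = 0.
The predictive probability is P(green next | data) = (1/5)(3/7) + (2/5)(2/7) + (3/5)(6/35) + (4/5)(3/35) + (1)(1/35) = 2/5.

0.4000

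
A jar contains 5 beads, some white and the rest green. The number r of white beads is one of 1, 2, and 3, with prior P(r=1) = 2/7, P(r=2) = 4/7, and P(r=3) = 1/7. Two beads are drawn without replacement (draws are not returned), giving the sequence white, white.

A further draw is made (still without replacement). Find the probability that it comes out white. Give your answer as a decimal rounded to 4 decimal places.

0.1429

The likelihood of the observed sequence under each hypothesis: P(data | r = 1) = (1/5)(0/4) = 0; P(data | r = 2) = (2/5)(1/4) = 1/10; P(data | r = 3) = (3/5)(2/4) = 3/10.
The prior-weighted likelihoods are 2/7 · 0 = 0, 4/7 · 1/10 = 2/35, 1/7 · 3/10 = 3/70; these sum to 1/10.
The posterior is then P(r = 1 | data) = 0, P(r = 2 | data) = 4/7, P(r = 3 | data) = 3/7.
So P(white next | data) = Σ P(white next | H) P(H | data) = (0)(4/7) + (1/3)(3/7) = 1/7.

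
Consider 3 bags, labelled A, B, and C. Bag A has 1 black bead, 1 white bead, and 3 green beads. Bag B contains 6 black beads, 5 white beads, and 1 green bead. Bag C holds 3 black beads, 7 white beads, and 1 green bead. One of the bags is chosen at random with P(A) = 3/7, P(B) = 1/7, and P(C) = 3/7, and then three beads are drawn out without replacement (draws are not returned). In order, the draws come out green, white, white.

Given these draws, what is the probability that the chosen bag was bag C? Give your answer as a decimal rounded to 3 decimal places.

The likelihood of the observed sequence under each hypothesis: P(data | bag A) = (3/5)(1/4)(0/3) = 0; P(data | bag B) = (1/12)(5/11)(4/10) = 0.015152; P(data | bag C) = (1/11)(7/10)(6/9) = 0.042424.
The prior-weighted likelihoods are 3/7 · 0 = 0, 1/7 · 0.015152 = 0.0021645, 3/7 · 0.042424 = 0.018182; these sum to 0.020346.
So P(bag C | data) = (0.018182) / (0.020346) = 0.89362.

0.894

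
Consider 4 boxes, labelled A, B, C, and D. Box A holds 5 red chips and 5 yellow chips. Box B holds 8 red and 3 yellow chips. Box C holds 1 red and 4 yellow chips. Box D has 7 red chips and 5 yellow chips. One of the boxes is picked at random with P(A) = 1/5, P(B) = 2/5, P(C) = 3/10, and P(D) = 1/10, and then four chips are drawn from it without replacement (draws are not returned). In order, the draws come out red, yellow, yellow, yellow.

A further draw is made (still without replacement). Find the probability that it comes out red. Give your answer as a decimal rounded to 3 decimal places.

0.167

The likelihood of the observed sequence under each hypothesis: P(data | box A) = (5/10)(5/9)(4/8)(3/7) = 0.059524; P(data | box B) = (8/11)(3/10)(2/9)(1/8) = 0.0060606; P(data | box C) = (1/5)(4/4)(3/3)(2/2) = 0.2; P(data | box D) = (7/12)(5/11)(4/10)(3/9) = 0.035354.
Multiplying each by its prior: 1/5 · 0.059524 = 0.011905, 2/5 · 0.0060606 = 0.0024242, 3/10 · 0.2 = 0.06, 1/10 · 0.035354 = 0.0035354; summing to 0.077864.
The posterior is then P(box A | data) = 0.15289, P(box B | data) = 0.031134, P(box C | data) = 0.77057, P(box D | data) = 0.045404.
The predictive probability is P(red next | data) = (2/3)(0.15289) + (1)(0.031134) + (0)(0.77057) + (3/4)(0.045404) = 0.16711.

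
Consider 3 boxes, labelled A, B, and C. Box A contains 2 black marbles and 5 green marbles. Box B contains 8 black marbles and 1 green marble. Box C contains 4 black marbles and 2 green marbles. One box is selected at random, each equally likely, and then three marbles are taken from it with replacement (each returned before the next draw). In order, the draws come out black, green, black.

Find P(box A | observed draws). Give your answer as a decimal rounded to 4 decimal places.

The likelihood of the observed sequence under each hypothesis: P(data | box A) = (2/7)(5/7)(2/7) = 0.058309; P(data | box B) = (8/9)(1/9)(8/9) = 0.087791; P(data | box C) = (4/6)(2/6)(4/6) = 0.14815.
Weighting by the prior gives 1/3 · 0.058309 = 0.019436, 1/3 · 0.087791 = 0.029264, 1/3 · 0.14815 = 0.049383; summing to 0.098083.
So P(box A | data) = (0.019436) / (0.098083) = 0.19816.

0.1982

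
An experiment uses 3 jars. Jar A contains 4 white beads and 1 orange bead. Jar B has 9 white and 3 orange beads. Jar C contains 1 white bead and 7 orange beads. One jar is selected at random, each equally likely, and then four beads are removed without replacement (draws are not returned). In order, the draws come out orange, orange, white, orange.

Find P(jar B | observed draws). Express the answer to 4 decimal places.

Compute the likelihood of the observed sequence for each case: P(data | jar A) = (1/5)(0/4) = 0; P(data | jar B) = (3/12)(2/11)(9/10)(1/9) = 1/220; P(data | jar C) = (7/8)(6/7)(1/6)(5/5) = 1/8.
Weighting by the prior gives 1/3 · 0 = 0, 1/3 · 1/220 = 1/660, 1/3 · 1/8 = 1/24; with total 19/440.
Therefore the posterior P(jar B | data) = (1/660) / (19/440) = 2/57.

0.0351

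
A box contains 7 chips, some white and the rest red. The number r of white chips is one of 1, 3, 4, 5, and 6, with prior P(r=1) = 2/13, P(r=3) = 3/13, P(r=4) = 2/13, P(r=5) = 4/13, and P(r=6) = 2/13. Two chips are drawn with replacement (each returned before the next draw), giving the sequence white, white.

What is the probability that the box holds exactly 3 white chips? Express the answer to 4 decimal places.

Under each hypothesis, the probability of the observed sequence is: P(data | r = 1) = (1/7)(1/7) = 1/49; P(data | r = 3) = (3/7)(3/7) = 9/49; P(data | r = 4) = (4/7)(4/7) = 16/49; P(data | r = 5) = (5/7)(5/7) = 25/49; P(data | r = 6) = (6/7)(6/7) = 36/49.
The prior-weighted likelihoods are 2/13 · 1/49 = 2/637, 3/13 · 9/49 = 27/637, 2/13 · 16/49 = 32/637, 4/13 · 25/49 = 100/637, 2/13 · 36/49 = 72/637; these sum to 233/637.
So P(r = 3 | data) = (27/637) / (233/637) = 27/233.

0.1159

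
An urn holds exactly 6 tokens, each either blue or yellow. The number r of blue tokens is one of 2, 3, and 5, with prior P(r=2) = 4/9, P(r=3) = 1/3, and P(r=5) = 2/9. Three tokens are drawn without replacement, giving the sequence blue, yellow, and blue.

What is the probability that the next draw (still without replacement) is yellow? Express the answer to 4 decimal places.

0.5397

Compute the likelihood of the observed sequence for each case: P(data | r = 2) = (2/6)(4/5)(1/4) = 1/15; P(data | r = 3) = (3/6)(3/5)(2/4) = 3/20; P(data | r = 5) = (5/6)(1/5)(4/4) = 1/6.
The prior-weighted likelihoods are 4/9 · 1/15 = 4/135, 1/3 · 3/20 = 1/20, 2/9 · 1/6 = 1/27; summing to 7/60.
Normalising, the posterior is P(r = 2 | data) = 16/63, P(r = 3 | data) = 3/7, P(r = 5 | data) = 20/63.
The predictive probability is P(yellow next | data) = (1)(16/63) + (2/3)(3/7) + (0)(20/63) = 34/63.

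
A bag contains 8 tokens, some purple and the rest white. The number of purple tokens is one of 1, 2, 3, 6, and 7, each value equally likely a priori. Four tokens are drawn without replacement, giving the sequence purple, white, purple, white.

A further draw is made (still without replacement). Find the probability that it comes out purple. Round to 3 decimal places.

Compute the likelihood of the observed sequence for each case: P(data | r = 1) = (1/8)(7/7)(0/6) = 0; P(data | r = 2) = (2/8)(6/7)(1/6)(5/5) = 1/28; P(data | r = 3) = (3/8)(5/7)(2/6)(4/5) = 1/14; P(data | r = 6) = (6/8)(2/7)(5/6)(1/5) = 1/28; P(data | r = 7) = (7/8)(1/7)(6/6)(0/5) = 0.
Weighting by the prior gives 1/5 · 0 = 0, 1/5 · 1/28 = 1/140, 1/5 · 1/14 = 1/70, 1/5 · 1/28 = 1/140, 1/5 · 0 = 0; summing to 1/35.
Dividing through by the total gives posterior P(r = 1 | data) = 0, P(r = 2 | data) = 1/4, P(r = 3 | data) = 1/2, P(r = 6 | data) = 1/4, P(r = 7 | data) = 0.
The predictive probability is P(purple next | data) = (0)(1/4) + (1/4)(1/2) + (1)(1/4) = 3/8.

0.375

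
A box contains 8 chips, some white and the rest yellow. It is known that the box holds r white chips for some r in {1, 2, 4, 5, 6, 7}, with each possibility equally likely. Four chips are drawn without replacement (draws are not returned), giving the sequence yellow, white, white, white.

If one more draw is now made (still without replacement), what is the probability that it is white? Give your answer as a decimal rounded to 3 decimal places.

0.694

The likelihood of the observed sequence under each hypothesis: P(data | r = 1) = (7/8)(1/7)(0/6) = 0; P(data | r = 2) = (6/8)(2/7)(1/6)(0/5) = 0; P(data | r = 4) = (4/8)(4/7)(3/6)(2/5) = 0.057143; P(data | r = 5) = (3/8)(5/7)(4/6)(3/5) = 0.10714; P(data | r = 6) = (2/8)(6/7)(5/6)(4/5) = 0.14286; P(data | r = 7) = (1/8)(7/7)(6/6)(5/5) = 0.125.
The prior-weighted likelihoods are 1/6 · 0 = 0, 1/6 · 0 = 0, 1/6 · 0.057143 = 0.0095238, 1/6 · 0.10714 = 0.017857, 1/6 · 0.14286 = 0.02381, 1/6 · 0.125 = 0.020833; these sum to 0.072024.
The posterior is then P(r = 1 | data) = 0, P(r = 2 | data) = 0, P(r = 4 | data) = 0.13223, P(r = 5 | data) = 0.24793, P(r = 6 | data) = 0.33058, P(r = 7 | data) = 0.28926.
The predictive probability is P(white next | data) = (1/4)(0.13223) + (1/2)(0.24793) + (3/4)(0.33058) + (1)(0.28926) = 0.69421.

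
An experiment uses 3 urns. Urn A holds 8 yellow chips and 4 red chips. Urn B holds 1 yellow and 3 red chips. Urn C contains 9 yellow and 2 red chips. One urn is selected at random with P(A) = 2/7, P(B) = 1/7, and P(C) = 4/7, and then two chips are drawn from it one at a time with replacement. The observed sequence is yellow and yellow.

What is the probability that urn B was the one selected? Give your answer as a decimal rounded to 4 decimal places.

0.0172

Compute the likelihood of the observed sequence for each case: P(data | urn A) = (8/12)(8/12) = 0.44444; P(data | urn B) = (1/4)(1/4) = 0.0625; P(data | urn C) = (9/11)(9/11) = 0.66942.
The prior-weighted likelihoods are 2/7 · 0.44444 = 0.12698, 1/7 · 0.0625 = 0.0089286, 4/7 · 0.66942 = 0.38253; these sum to 0.51844.
So P(urn B | data) = (0.0089286) / (0.51844) = 0.017222.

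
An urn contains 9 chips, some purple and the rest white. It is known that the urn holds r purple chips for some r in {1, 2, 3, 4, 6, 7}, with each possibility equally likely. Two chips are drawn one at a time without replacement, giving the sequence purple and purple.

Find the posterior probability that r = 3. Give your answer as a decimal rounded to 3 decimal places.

0.065

Compute the likelihood of the observed sequence for each case: P(data | r = 1) = (1/9)(0/8) = 0; P(data | r = 2) = (2/9)(1/8) = 1/36; P(data | r = 3) = (3/9)(2/8) = 1/12; P(data | r = 4) = (4/9)(3/8) = 1/6; P(data | r = 6) = (6/9)(5/8) = 5/12; P(data | r = 7) = (7/9)(6/8) = 7/12.
Weighting by the prior gives 1/6 · 0 = 0, 1/6 · 1/36 = 1/216, 1/6 · 1/12 = 1/72, 1/6 · 1/6 = 1/36, 1/6 · 5/12 = 5/72, 1/6 · 7/12 = 7/72; summing to 23/108.
Hence P(r = 3 | data) = (1/72) / (23/108) = 3/46.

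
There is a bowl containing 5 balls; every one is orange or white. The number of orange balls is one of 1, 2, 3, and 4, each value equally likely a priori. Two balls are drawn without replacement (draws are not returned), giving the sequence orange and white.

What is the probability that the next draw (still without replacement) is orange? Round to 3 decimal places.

0.500

Compute the likelihood of the observed sequence for each case: P(data | r = 1) = (1/5)(4/4) = 1/5; P(data | r = 2) = (2/5)(3/4) = 3/10; P(data | r = 3) = (3/5)(2/4) = 3/10; P(data | r = 4) = (4/5)(1/4) = 1/5.
Weighting by the prior gives 1/4 · 1/5 = 1/20, 1/4 · 3/10 = 3/40, 1/4 · 3/10 = 3/40, 1/4 · 1/5 = 1/20; summing to 1/4.
Dividing through by the total gives posterior P(r = 1 | data) = 1/5, P(r = 2 | data) = 3/10, P(r = 3 | data) = 3/10, P(r = 4 | data) = 1/5.
Averaging over the posterior, P(orange next | data) = (0)(1/5) + (1/3)(3/10) + (2/3)(3/10) + (1)(1/5) = 1/2.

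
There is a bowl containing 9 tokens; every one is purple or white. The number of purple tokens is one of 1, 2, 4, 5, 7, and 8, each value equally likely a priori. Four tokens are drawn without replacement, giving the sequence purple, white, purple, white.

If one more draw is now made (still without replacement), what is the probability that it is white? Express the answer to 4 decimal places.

0.5000

The likelihood of the observed sequence under each hypothesis: P(data | r = 1) = (1/9)(8/8)(0/7) = 0; P(data | r = 2) = (2/9)(7/8)(1/7)(6/6) = 1/36; P(data | r = 4) = (4/9)(5/8)(3/7)(4/6) = 5/63; P(data | r = 5) = (5/9)(4/8)(4/7)(3/6) = 5/63; P(data | r = 7) = (7/9)(2/8)(6/7)(1/6) = 1/36; P(data | r = 8) = (8/9)(1/8)(7/7)(0/6) = 0.
Weighting by the prior gives 1/6 · 0 = 0, 1/6 · 1/36 = 1/216, 1/6 · 5/63 = 5/378, 1/6 · 5/63 = 5/378, 1/6 · 1/36 = 1/216, 1/6 · 0 = 0; summing to 1/28.
Normalising, the posterior is P(r = 1 | data) = 0, P(r = 2 | data) = 7/54, P(r = 4 | data) = 10/27, P(r = 5 | data) = 10/27, P(r = 7 | data) = 7/54, P(r = 8 | data) = 0.
The predictive probability is P(white next | data) = (1)(7/54) + (3/5)(10/27) + (2/5)(10/27) + (0)(7/54) = 1/2.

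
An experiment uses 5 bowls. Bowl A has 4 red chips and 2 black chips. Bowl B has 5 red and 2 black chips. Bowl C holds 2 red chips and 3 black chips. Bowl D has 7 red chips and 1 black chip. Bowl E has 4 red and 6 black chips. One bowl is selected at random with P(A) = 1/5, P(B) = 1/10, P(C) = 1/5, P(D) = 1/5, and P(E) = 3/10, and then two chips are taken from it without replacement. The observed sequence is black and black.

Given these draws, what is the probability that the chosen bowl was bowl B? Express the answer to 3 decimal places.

0.027

The likelihood of the observed sequence under each hypothesis: P(data | bowl A) = (2/6)(1/5) = 0.066667; P(data | bowl B) = (2/7)(1/6) = 0.047619; P(data | bowl C) = (3/5)(2/4) = 0.3; P(data | bowl D) = (1/8)(0/7) = 0; P(data | bowl E) = (6/10)(5/9) = 0.33333.
Weighting by the prior gives 1/5 · 0.066667 = 0.013333, 1/10 · 0.047619 = 0.0047619, 1/5 · 0.3 = 0.06, 1/5 · 0 = 0, 3/10 · 0.33333 = 0.1; these sum to 0.1781.
So P(bowl B | data) = (0.0047619) / (0.1781) = 0.026738.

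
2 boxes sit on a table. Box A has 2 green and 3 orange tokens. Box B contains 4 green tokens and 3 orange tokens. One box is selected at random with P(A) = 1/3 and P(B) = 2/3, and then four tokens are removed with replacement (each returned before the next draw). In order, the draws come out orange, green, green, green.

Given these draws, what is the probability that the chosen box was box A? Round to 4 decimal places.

Compute the likelihood of the observed sequence for each case: P(data | box A) = (3/5)(2/5)(2/5)(2/5) = 0.0384; P(data | box B) = (3/7)(4/7)(4/7)(4/7) = 0.079967.
The prior-weighted likelihoods are 1/3 · 0.0384 = 0.0128, 2/3 · 0.079967 = 0.053311; with total 0.066111.
By Bayes' rule, P(box A | data) = (0.0128) / (0.066111) = 0.19361.

0.1936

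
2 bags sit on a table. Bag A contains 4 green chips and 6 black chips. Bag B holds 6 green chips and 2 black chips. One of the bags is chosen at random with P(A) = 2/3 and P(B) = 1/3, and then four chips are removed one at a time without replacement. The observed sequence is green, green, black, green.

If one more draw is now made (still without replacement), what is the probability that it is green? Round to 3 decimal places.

For each hypothesis, P(data | H) works out to: P(data | bag A) = (4/10)(3/9)(6/8)(2/7) = 1/35; P(data | bag B) = (6/8)(5/7)(2/6)(4/5) = 1/7.
The prior-weighted likelihoods are 2/3 · 1/35 = 2/105, 1/3 · 1/7 = 1/21; these sum to 1/15.
Normalising, the posterior is P(bag A | data) = 2/7, P(bag B | data) = 5/7.
The predictive probability is P(green next | data) = (1/6)(2/7) + (3/4)(5/7) = 7/12.

0.583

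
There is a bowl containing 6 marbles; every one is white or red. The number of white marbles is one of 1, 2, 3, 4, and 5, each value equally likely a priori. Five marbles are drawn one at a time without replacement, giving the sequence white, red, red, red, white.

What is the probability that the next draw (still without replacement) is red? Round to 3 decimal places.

The likelihood of the observed sequence under each hypothesis: P(data | r = 1) = (1/6)(5/5)(4/4)(3/3)(0/2) = 0; P(data | r = 2) = (2/6)(4/5)(3/4)(2/3)(1/2) = 1/15; P(data | r = 3) = (3/6)(3/5)(2/4)(1/3)(2/2) = 1/20; P(data | r = 4) = (4/6)(2/5)(1/4)(0/3) = 0; P(data | r = 5) = (5/6)(1/5)(0/4) = 0.
Multiplying each by its prior: 1/5 · 0 = 0, 1/5 · 1/15 = 1/75, 1/5 · 1/20 = 1/100, 1/5 · 0 = 0, 1/5 · 0 = 0; with total 7/300.
Normalising, the posterior is P(r = 1 | data) = 0, P(r = 2 | data) = 4/7, P(r = 3 | data) = 3/7, P(r = 4 | data) = 0, P(r = 5 | data) = 0.
Averaging over the posterior, P(red next | data) = (1)(4/7) + (0)(3/7) = 4/7.

0.571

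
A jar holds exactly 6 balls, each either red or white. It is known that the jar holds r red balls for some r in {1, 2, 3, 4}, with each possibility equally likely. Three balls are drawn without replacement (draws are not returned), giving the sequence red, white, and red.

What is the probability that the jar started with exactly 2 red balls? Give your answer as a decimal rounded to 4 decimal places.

For each hypothesis, P(data | H) works out to: P(data | r = 1) = (1/6)(5/5)(0/4) = 0; P(data | r = 2) = (2/6)(4/5)(1/4) = 1/15; P(data | r = 3) = (3/6)(3/5)(2/4) = 3/20; P(data | r = 4) = (4/6)(2/5)(3/4) = 1/5.
Weighting by the prior gives 1/4 · 0 = 0, 1/4 · 1/15 = 1/60, 1/4 · 3/20 = 3/80, 1/4 · 1/5 = 1/20; these sum to 5/48.
By Bayes' rule, P(r = 2 | data) = (1/60) / (5/48) = 4/25.

0.1600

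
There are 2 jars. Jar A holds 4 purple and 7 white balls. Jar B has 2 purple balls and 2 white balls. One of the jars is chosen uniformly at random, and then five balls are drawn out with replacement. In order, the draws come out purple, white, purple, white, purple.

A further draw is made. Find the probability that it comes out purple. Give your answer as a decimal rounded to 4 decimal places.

0.4477

For each hypothesis, P(data | H) works out to: P(data | jar A) = (4/11)(7/11)(4/11)(7/11)(4/11) = 0.019472; P(data | jar B) = (2/4)(2/4)(2/4)(2/4)(2/4) = 0.03125.
Multiplying each by its prior: 1/2 · 0.019472 = 0.009736, 1/2 · 0.03125 = 0.015625; with total 0.025361.
Dividing through by the total gives posterior P(jar A | data) = 0.3839, P(jar B | data) = 0.6161.
So P(purple next | data) = Σ P(purple next | H) P(H | data) = (4/11)(0.3839) + (1/2)(0.6161) = 0.44765.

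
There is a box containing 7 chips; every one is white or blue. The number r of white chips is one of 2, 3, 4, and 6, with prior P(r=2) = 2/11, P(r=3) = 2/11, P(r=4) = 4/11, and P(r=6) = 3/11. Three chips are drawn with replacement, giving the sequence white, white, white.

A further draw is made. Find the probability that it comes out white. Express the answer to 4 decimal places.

The likelihood of the observed sequence under each hypothesis: P(data | r = 2) = (2/7)(2/7)(2/7) = 0.023324; P(data | r = 3) = (3/7)(3/7)(3/7) = 0.078717; P(data | r = 4) = (4/7)(4/7)(4/7) = 0.18659; P(data | r = 6) = (6/7)(6/7)(6/7) = 0.62974.
Weighting by the prior gives 2/11 · 0.023324 = 0.0042407, 2/11 · 0.078717 = 0.014312, 4/11 · 0.18659 = 0.067851, 3/11 · 0.62974 = 0.17175; summing to 0.25815.
Dividing through by the total gives posterior P(r = 2 | data) = 0.016427, P(r = 3 | data) = 0.055441, P(r = 4 | data) = 0.26283, P(r = 6 | data) = 0.6653.
The predictive probability is P(white next | data) = (2/7)(0.016427) + (3/7)(0.055441) + (4/7)(0.26283) + (6/7)(0.6653) = 0.7489.

0.7489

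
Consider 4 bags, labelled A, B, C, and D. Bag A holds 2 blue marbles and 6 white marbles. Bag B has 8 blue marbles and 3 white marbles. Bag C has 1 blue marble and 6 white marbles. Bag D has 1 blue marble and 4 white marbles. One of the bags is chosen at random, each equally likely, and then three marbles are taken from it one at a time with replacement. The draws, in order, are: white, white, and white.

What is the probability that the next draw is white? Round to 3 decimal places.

0.803

Compute the likelihood of the observed sequence for each case: P(data | bag A) = (6/8)(6/8)(6/8) = 0.42188; P(data | bag B) = (3/11)(3/11)(3/11) = 0.020285; P(data | bag C) = (6/7)(6/7)(6/7) = 0.62974; P(data | bag D) = (4/5)(4/5)(4/5) = 0.512.
Weighting by the prior gives 1/4 · 0.42188 = 0.10547, 1/4 · 0.020285 = 0.0050714, 1/4 · 0.62974 = 0.15743, 1/4 · 0.512 = 0.128; summing to 0.39597.
Dividing through by the total gives posterior P(bag A | data) = 0.26635, P(bag B | data) = 0.012807, P(bag C | data) = 0.39759, P(bag D | data) = 0.32325.
The predictive probability is P(white next | data) = (3/4)(0.26635) + (3/11)(0.012807) + (6/7)(0.39759) + (4/5)(0.32325) = 0.80265.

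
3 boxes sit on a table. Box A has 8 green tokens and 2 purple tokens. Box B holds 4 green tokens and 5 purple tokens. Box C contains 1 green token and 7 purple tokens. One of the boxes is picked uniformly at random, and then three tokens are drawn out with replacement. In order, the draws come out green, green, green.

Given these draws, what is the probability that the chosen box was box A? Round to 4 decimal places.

Compute the likelihood of the observed sequence for each case: P(data | box A) = (8/10)(8/10)(8/10) = 0.512; P(data | box B) = (4/9)(4/9)(4/9) = 0.087791; P(data | box C) = (1/8)(1/8)(1/8) = 0.0019531.
Multiplying each by its prior: 1/3 · 0.512 = 0.17067, 1/3 · 0.087791 = 0.029264, 1/3 · 0.0019531 = 0.00065104; these sum to 0.20058.
So P(box A | data) = (0.17067) / (0.20058) = 0.85086.

0.8509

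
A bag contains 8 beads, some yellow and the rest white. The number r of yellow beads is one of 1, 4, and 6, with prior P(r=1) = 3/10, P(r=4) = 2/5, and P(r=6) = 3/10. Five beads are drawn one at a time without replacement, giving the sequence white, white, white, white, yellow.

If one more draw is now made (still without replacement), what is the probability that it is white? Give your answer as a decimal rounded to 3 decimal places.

0.868

The likelihood of the observed sequence under each hypothesis: P(data | r = 1) = (7/8)(6/7)(5/6)(4/5)(1/4) = 0.125; P(data | r = 4) = (4/8)(3/7)(2/6)(1/5)(4/4) = 0.014286; P(data | r = 6) = (2/8)(1/7)(0/6) = 0.
Multiplying each by its prior: 3/10 · 0.125 = 0.0375, 2/5 · 0.014286 = 0.0057143, 3/10 · 0 = 0; with total 0.043214.
Dividing through by the total gives posterior P(r = 1 | data) = 0.86777, P(r = 4 | data) = 0.13223, P(r = 6 | data) = 0.
The predictive probability is P(white next | data) = (1)(0.86777) + (0)(0.13223) = 0.86777.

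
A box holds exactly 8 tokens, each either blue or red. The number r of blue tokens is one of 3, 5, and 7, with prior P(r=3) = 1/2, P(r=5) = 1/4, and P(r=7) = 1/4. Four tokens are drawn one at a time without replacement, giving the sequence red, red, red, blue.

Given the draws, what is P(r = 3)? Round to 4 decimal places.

0.9231

For each hypothesis, P(data | H) works out to: P(data | r = 3) = (5/8)(4/7)(3/6)(3/5) = 3/28; P(data | r = 5) = (3/8)(2/7)(1/6)(5/5) = 1/56; P(data | r = 7) = (1/8)(0/7) = 0.
The prior-weighted likelihoods are 1/2 · 3/28 = 3/56, 1/4 · 1/56 = 1/224, 1/4 · 0 = 0; with total 13/224.
By Bayes' rule, P(r = 3 | data) = (3/56) / (13/224) = 12/13.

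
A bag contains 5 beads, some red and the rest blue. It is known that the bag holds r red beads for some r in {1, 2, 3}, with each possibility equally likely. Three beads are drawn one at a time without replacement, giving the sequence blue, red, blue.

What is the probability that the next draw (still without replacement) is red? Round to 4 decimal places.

The likelihood of the observed sequence under each hypothesis: P(data | r = 1) = (4/5)(1/4)(3/3) = 1/5; P(data | r = 2) = (3/5)(2/4)(2/3) = 1/5; P(data | r = 3) = (2/5)(3/4)(1/3) = 1/10.
The prior-weighted likelihoods are 1/3 · 1/5 = 1/15, 1/3 · 1/5 = 1/15, 1/3 · 1/10 = 1/30; summing to 1/6.
The posterior is then P(r = 1 | data) = 2/5, P(r = 2 | data) = 2/5, P(r = 3 | data) = 1/5.
So P(red next | data) = Σ P(red next | H) P(H | data) = (0)(2/5) + (1/2)(2/5) + (1)(1/5) = 2/5.

0.4000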